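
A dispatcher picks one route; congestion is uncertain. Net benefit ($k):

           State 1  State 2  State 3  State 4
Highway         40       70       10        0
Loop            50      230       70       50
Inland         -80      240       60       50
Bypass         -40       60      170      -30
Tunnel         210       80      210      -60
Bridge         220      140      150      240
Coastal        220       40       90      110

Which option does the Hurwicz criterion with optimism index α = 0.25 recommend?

Highway: 0.25·70 + 0.75·0 = 17.5
Loop: 0.25·230 + 0.75·50 = 95
Inland: 0.25·240 + 0.75·(-80) = 0
Bypass: 0.25·170 + 0.75·(-40) = 12.5
Tunnel: 0.25·210 + 0.75·(-60) = 7.5
Bridge: 0.25·240 + 0.75·140 = 165
Coastal: 0.25·220 + 0.75·40 = 85
Highest Hurwicz score = 165 → Bridge.

Bridge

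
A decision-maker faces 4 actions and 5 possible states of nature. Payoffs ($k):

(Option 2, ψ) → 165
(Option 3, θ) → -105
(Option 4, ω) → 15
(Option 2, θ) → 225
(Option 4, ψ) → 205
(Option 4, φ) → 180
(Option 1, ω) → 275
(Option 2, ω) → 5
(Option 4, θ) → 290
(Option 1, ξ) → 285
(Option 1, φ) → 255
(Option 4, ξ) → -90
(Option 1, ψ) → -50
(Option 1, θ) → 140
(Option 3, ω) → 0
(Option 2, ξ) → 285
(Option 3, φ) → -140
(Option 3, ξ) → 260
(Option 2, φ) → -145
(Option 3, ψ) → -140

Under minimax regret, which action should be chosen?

Option 1

Column bests: θ=290, φ=255, ψ=205, ω=275, ξ=285.
Option 1 regrets: 150, 0, 255, 0, 0 → max 255
Option 2 regrets: 65, 400, 40, 270, 0 → max 400
Option 3 regrets: 395, 395, 345, 275, 25 → max 395
Option 4 regrets: 0, 75, 0, 260, 375 → max 375
Smallest max regret = 255 → Option 1.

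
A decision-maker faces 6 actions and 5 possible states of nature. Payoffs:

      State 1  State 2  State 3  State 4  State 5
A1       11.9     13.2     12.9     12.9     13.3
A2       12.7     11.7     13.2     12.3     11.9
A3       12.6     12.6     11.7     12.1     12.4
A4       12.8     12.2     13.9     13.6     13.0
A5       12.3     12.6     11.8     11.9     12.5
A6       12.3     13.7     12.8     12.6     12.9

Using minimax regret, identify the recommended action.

Column bests: State 1=12.8, State 2=13.7, State 3=13.9, State 4=13.6, State 5=13.3.
A1 regrets: 0.9, 0.5, 1.0, 0.7, 0.0 → max 1.0
A2 regrets: 0.1, 2.0, 0.7, 1.3, 1.4 → max 2.0
A3 regrets: 0.2, 1.1, 2.2, 1.5, 0.9 → max 2.2
A4 regrets: 0.0, 1.5, 0.0, 0.0, 0.3 → max 1.5
A5 regrets: 0.5, 1.1, 2.1, 1.7, 0.8 → max 2.1
A6 regrets: 0.5, 0.0, 1.1, 1.0, 0.4 → max 1.1
Smallest max regret = 1.0 → A1.

A1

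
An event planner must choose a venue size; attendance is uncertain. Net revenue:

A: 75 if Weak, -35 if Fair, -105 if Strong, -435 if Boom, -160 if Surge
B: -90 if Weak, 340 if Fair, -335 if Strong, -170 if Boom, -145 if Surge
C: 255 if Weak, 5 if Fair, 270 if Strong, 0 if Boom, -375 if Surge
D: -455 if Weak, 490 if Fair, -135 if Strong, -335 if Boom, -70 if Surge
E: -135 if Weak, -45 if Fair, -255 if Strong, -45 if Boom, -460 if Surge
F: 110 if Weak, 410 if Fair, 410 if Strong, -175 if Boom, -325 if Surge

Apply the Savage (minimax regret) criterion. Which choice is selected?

Column bests: Weak=255, Fair=490, Strong=410, Boom=0, Surge=-70.
A regrets: 180, 525, 515, 435, 90 → max 525
B regrets: 345, 150, 745, 170, 75 → max 745
C regrets: 0, 485, 140, 0, 305 → max 485
D regrets: 710, 0, 545, 335, 0 → max 710
E regrets: 390, 535, 665, 45, 390 → max 665
F regrets: 145, 80, 0, 175, 255 → max 255
Smallest max regret = 255 → F.

F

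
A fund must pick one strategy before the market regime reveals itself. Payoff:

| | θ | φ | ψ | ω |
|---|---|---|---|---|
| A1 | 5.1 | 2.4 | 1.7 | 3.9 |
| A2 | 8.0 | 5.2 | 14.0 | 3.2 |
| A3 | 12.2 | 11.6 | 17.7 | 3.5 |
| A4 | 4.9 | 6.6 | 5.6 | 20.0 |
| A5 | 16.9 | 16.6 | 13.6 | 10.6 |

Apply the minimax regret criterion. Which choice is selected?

Column bests: θ=16.9, φ=16.6, ψ=17.7, ω=20.0.
A1 regrets: 11.8, 14.2, 16.0, 16.1 → max 16.1
A2 regrets: 8.9, 11.4, 3.7, 16.8 → max 16.8
A3 regrets: 4.7, 5.0, 0.0, 16.5 → max 16.5
A4 regrets: 12.0, 10.0, 12.1, 0.0 → max 12.1
A5 regrets: 0.0, 0.0, 4.1, 9.4 → max 9.4
Smallest max regret = 9.4 → A5.

A5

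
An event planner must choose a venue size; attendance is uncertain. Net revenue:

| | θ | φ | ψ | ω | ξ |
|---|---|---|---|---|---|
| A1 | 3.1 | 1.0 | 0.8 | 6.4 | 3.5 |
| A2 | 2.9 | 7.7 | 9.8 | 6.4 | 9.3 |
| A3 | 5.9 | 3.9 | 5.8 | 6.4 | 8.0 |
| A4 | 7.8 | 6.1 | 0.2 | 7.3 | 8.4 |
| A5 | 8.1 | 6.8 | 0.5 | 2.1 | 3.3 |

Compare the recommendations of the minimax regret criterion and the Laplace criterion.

minimax regret → A3; laplace → A2 (disagree)

Column bests: θ=8.1, φ=7.7, ψ=9.8, ω=7.3, ξ=9.3.
A1 regrets: 5.0, 6.7, 9.0, 0.9, 5.8 → max 9.0
A2 regrets: 5.2, 0.0, 0.0, 0.9, 0.0 → max 5.2
A3 regrets: 2.2, 3.8, 4.0, 0.9, 1.3 → max 4.0
A4 regrets: 0.3, 1.6, 9.6, 0.0, 0.9 → max 9.6
A5 regrets: 0.0, 0.9, 9.3, 5.2, 6.0 → max 9.3
Smallest max regret = 4.0 → A3.
Row averages: A1=2.96, A2=7.22, A3=6, A4=5.96, A5=4.16
Highest average = 7.22 → A2.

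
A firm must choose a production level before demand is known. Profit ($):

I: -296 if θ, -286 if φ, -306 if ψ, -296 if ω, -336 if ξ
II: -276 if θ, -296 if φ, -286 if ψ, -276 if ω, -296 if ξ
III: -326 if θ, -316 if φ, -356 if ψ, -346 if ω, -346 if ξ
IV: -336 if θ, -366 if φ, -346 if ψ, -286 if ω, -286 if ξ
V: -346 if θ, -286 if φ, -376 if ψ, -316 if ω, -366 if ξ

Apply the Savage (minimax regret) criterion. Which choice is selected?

Column bests: θ=-276, φ=-286, ψ=-286, ω=-276, ξ=-286.
I regrets: 20, 0, 20, 20, 50 → max 50
II regrets: 0, 10, 0, 0, 10 → max 10
III regrets: 50, 30, 70, 70, 60 → max 70
IV regrets: 60, 80, 60, 10, 0 → max 80
V regrets: 70, 0, 90, 40, 80 → max 90
Smallest max regret = 10 → II.

II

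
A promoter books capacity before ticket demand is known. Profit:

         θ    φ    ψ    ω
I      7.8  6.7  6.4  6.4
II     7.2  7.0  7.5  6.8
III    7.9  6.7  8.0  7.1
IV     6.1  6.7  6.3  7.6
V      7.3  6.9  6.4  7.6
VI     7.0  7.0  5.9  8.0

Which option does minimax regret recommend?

Column bests: θ=7.9, φ=7.0, ψ=8.0, ω=8.0.
I regrets: 0.1, 0.3, 1.6, 1.6 → max 1.6
II regrets: 0.7, 0.0, 0.5, 1.2 → max 1.2
III regrets: 0.0, 0.3, 0.0, 0.9 → max 0.9
IV regrets: 1.8, 0.3, 1.7, 0.4 → max 1.8
V regrets: 0.6, 0.1, 1.6, 0.4 → max 1.6
VI regrets: 0.9, 0.0, 2.1, 0.0 → max 2.1
Smallest max regret = 0.9 → III.

III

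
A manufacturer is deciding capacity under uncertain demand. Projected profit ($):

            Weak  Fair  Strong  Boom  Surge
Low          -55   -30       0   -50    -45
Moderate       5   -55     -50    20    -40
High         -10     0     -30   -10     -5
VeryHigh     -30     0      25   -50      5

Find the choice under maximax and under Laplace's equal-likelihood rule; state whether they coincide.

maximax → VeryHigh; laplace → VeryHigh (agree)

Row maxima: Low=0, Moderate=20, High=0, VeryHigh=25
Best best-case = 25 → VeryHigh.
Row averages: Low=-36, Moderate=-24, High=-11, VeryHigh=-10
Highest average = -10 → VeryHigh.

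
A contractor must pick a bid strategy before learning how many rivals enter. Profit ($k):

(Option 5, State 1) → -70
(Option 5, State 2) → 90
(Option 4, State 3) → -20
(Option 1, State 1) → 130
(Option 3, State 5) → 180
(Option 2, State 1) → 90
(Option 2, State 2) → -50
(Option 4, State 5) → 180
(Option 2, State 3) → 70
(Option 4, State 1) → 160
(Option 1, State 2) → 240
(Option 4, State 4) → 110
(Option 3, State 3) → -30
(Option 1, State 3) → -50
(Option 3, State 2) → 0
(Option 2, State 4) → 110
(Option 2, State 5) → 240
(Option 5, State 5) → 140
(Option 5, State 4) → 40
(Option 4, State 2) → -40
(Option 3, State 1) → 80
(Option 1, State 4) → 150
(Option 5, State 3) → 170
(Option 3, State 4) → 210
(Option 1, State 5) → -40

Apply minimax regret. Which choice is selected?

Column bests: State 1=160, State 2=240, State 3=170, State 4=210, State 5=240.
Option 1 regrets: 30, 0, 220, 60, 280 → max 280
Option 2 regrets: 70, 290, 100, 100, 0 → max 290
Option 3 regrets: 80, 240, 200, 0, 60 → max 240
Option 4 regrets: 0, 280, 190, 100, 60 → max 280
Option 5 regrets: 230, 150, 0, 170, 100 → max 230
Smallest max regret = 230 → Option 5.

Option 5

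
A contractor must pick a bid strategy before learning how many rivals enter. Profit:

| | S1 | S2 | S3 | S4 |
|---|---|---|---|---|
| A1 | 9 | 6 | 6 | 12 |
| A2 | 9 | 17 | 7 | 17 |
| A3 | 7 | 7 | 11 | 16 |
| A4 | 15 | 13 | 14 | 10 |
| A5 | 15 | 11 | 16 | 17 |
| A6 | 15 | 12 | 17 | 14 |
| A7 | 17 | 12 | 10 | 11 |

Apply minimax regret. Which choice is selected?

Column bests: S1=17, S2=17, S3=17, S4=17.
A1 regrets: 8, 11, 11, 5 → max 11
A2 regrets: 8, 0, 10, 0 → max 10
A3 regrets: 10, 10, 6, 1 → max 10
A4 regrets: 2, 4, 3, 7 → max 7
A5 regrets: 2, 6, 1, 0 → max 6
A6 regrets: 2, 5, 0, 3 → max 5
A7 regrets: 0, 5, 7, 6 → max 7
Smallest max regret = 5 → A6.

A6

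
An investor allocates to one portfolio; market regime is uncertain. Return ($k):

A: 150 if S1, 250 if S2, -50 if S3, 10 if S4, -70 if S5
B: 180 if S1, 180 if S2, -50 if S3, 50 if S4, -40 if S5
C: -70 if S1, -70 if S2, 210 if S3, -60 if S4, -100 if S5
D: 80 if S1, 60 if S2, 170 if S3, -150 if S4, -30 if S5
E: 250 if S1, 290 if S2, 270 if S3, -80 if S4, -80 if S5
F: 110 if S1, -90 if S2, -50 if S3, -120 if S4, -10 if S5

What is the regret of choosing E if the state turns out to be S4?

130

Best payoff under S4 is 50.
Regret = 50 − (-80) = 130.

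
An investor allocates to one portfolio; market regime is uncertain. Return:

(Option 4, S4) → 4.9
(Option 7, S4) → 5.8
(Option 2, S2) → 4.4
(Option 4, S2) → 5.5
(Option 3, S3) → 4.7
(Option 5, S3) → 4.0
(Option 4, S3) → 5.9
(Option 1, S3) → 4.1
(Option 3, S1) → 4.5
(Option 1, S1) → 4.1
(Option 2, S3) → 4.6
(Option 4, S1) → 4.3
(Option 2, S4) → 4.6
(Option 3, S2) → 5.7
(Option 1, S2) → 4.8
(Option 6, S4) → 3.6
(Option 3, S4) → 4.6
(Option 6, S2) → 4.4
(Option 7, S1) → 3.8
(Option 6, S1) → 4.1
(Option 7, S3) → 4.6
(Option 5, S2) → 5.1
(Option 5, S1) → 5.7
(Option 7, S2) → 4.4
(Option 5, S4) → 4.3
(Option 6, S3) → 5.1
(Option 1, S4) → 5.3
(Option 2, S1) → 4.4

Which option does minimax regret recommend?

Option 3

Column bests: S1=5.7, S2=5.7, S3=5.9, S4=5.8.
Option 1 regrets: 1.6, 0.9, 1.8, 0.5 → max 1.8
Option 2 regrets: 1.3, 1.3, 1.3, 1.2 → max 1.3
Option 3 regrets: 1.2, 0.0, 1.2, 1.2 → max 1.2
Option 4 regrets: 1.4, 0.2, 0.0, 0.9 → max 1.4
Option 5 regrets: 0.0, 0.6, 1.9, 1.5 → max 1.9
Option 6 regrets: 1.6, 1.3, 0.8, 2.2 → max 2.2
Option 7 regrets: 1.9, 1.3, 1.3, 0.0 → max 1.9
Smallest max regret = 1.2 → Option 3.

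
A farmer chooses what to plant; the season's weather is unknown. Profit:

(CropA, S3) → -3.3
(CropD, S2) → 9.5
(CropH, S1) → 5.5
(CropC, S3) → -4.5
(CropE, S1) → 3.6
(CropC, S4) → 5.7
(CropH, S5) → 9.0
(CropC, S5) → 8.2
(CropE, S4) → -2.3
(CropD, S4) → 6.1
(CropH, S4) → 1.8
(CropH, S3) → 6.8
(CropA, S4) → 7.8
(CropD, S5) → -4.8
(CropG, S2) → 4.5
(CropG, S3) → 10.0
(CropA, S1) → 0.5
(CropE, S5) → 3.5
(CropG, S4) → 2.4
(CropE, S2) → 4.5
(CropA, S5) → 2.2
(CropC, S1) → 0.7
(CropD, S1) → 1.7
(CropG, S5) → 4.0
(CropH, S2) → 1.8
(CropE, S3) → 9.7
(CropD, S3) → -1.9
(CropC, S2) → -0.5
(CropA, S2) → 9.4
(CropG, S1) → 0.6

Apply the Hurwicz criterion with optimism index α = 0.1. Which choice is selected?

CropH

CropG: 0.1·10.0 + 0.9·0.6 = 1.54
CropH: 0.1·9.0 + 0.9·1.8 = 2.52
CropE: 0.1·9.7 + 0.9·(-2.3) = -1.1
CropA: 0.1·9.4 + 0.9·(-3.3) = -2.03
CropD: 0.1·9.5 + 0.9·(-4.8) = -3.37
CropC: 0.1·8.2 + 0.9·(-4.5) = -3.23
Highest Hurwicz score = 2.52 → CropH.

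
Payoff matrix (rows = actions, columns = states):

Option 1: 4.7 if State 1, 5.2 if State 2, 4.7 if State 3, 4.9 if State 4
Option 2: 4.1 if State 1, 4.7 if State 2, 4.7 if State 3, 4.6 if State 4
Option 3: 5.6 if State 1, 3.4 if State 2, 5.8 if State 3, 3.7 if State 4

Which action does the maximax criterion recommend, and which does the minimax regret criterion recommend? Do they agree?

Row maxima: Option 1=5.2, Option 2=4.7, Option 3=5.8
Best best-case = 5.8 → Option 3.
Column bests: State 1=5.6, State 2=5.2, State 3=5.8, State 4=4.9.
Option 1 regrets: 0.9, 0.0, 1.1, 0.0 → max 1.1
Option 2 regrets: 1.5, 0.5, 1.1, 0.3 → max 1.5
Option 3 regrets: 0.0, 1.8, 0.0, 1.2 → max 1.8
Smallest max regret = 1.1 → Option 1.

maximax → Option 3; minimax regret → Option 1 (disagree)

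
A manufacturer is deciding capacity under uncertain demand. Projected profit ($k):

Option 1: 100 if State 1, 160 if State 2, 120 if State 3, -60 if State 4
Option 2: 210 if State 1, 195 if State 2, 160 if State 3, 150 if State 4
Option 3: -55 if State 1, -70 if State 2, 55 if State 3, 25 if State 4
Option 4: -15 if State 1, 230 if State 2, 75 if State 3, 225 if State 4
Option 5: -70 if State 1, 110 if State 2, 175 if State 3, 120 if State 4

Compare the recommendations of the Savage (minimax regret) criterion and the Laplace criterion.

Column bests: State 1=210, State 2=230, State 3=175, State 4=225.
Option 1 regrets: 110, 70, 55, 285 → max 285
Option 2 regrets: 0, 35, 15, 75 → max 75
Option 3 regrets: 265, 300, 120, 200 → max 300
Option 4 regrets: 225, 0, 100, 0 → max 225
Option 5 regrets: 280, 120, 0, 105 → max 280
Smallest max regret = 75 → Option 2.
Row averages: Option 1=80, Option 2=178.75, Option 3=-11.25, Option 4=128.75, Option 5=83.75
Highest average = 178.75 → Option 2.

minimax regret → Option 2; laplace → Option 2 (agree)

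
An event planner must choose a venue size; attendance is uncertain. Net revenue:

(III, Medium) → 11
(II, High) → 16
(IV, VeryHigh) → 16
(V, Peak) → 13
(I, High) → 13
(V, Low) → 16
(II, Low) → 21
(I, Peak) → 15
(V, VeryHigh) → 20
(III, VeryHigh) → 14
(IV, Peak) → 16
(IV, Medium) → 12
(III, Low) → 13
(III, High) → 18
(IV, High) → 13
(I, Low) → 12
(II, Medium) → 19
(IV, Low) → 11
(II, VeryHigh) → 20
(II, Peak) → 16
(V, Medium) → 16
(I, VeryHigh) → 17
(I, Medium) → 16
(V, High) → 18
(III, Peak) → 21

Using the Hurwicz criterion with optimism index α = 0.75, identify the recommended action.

II

I: 0.75·17 + 0.25·12 = 15.75
II: 0.75·21 + 0.25·16 = 19.75
III: 0.75·21 + 0.25·11 = 18.5
IV: 0.75·16 + 0.25·11 = 14.75
V: 0.75·20 + 0.25·13 = 18.25
Highest Hurwicz score = 19.75 → II.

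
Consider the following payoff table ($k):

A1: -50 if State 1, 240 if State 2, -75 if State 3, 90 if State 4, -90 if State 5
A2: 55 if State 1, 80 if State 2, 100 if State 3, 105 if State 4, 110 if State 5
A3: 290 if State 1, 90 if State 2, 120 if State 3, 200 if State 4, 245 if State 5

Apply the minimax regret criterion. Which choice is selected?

A3

Column bests: State 1=290, State 2=240, State 3=120, State 4=200, State 5=245.
A1 regrets: 340, 0, 195, 110, 335 → max 340
A2 regrets: 235, 160, 20, 95, 135 → max 235
A3 regrets: 0, 150, 0, 0, 0 → max 150
Smallest max regret = 150 → A3.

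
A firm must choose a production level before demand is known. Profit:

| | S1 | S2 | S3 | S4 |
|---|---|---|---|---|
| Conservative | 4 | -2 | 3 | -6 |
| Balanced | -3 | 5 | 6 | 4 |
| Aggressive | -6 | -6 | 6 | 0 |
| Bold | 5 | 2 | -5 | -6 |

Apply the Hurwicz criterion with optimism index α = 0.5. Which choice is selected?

Balanced

Conservative: 0.5·4 + 0.5·(-6) = -1
Balanced: 0.5·6 + 0.5·(-3) = 1.5
Aggressive: 0.5·6 + 0.5·(-6) = 0
Bold: 0.5·5 + 0.5·(-6) = -0.5
Highest Hurwicz score = 1.5 → Balanced.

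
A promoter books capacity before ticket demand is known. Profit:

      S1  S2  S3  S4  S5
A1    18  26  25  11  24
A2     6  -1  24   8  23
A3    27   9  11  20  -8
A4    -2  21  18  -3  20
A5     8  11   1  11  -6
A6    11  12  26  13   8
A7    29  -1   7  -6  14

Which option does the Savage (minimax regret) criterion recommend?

A1

Column bests: S1=29, S2=26, S3=26, S4=20, S5=24.
A1 regrets: 11, 0, 1, 9, 0 → max 11
A2 regrets: 23, 27, 2, 12, 1 → max 27
A3 regrets: 2, 17, 15, 0, 32 → max 32
A4 regrets: 31, 5, 8, 23, 4 → max 31
A5 regrets: 21, 15, 25, 9, 30 → max 30
A6 regrets: 18, 14, 0, 7, 16 → max 18
A7 regrets: 0, 27, 19, 26, 10 → max 27
Smallest max regret = 11 → A1.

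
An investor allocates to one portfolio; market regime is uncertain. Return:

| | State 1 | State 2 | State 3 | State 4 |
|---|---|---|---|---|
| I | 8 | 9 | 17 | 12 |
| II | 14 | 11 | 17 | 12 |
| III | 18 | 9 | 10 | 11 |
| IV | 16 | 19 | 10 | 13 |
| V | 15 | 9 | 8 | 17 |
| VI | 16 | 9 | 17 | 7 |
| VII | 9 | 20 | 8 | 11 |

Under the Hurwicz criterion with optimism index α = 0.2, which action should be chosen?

II

I: 0.2·17 + 0.8·8 = 9.8
II: 0.2·17 + 0.8·11 = 12.2
III: 0.2·18 + 0.8·9 = 10.8
IV: 0.2·19 + 0.8·10 = 11.8
V: 0.2·17 + 0.8·8 = 9.8
VI: 0.2·17 + 0.8·7 = 9
VII: 0.2·20 + 0.8·8 = 10.4
Highest Hurwicz score = 12.2 → II.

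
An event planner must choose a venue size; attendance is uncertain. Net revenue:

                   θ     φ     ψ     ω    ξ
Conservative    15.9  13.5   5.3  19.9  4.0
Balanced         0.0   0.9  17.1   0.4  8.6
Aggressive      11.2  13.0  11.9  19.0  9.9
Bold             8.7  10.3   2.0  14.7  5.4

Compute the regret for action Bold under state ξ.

4.5

Best payoff under ξ is 9.9.
Regret = 9.9 − 5.4 = 4.5.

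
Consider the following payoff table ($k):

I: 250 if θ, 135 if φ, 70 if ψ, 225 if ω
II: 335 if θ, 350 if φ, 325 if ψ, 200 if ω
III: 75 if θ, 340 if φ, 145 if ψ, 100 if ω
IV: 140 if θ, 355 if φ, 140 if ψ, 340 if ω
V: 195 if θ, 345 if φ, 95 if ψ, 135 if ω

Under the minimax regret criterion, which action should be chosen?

Column bests: θ=335, φ=355, ψ=325, ω=340.
I regrets: 85, 220, 255, 115 → max 255
II regrets: 0, 5, 0, 140 → max 140
III regrets: 260, 15, 180, 240 → max 260
IV regrets: 195, 0, 185, 0 → max 195
V regrets: 140, 10, 230, 205 → max 230
Smallest max regret = 140 → II.

II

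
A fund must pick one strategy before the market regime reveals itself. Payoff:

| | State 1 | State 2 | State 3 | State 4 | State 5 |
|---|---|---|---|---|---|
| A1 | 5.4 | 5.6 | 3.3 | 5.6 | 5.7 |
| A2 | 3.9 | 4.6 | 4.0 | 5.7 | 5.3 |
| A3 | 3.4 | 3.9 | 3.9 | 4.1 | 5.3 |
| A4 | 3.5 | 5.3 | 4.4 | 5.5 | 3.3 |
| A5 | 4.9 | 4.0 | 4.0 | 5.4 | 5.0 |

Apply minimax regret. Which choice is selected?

Column bests: State 1=5.4, State 2=5.6, State 3=4.4, State 4=5.7, State 5=5.7.
A1 regrets: 0.0, 0.0, 1.1, 0.1, 0.0 → max 1.1
A2 regrets: 1.5, 1.0, 0.4, 0.0, 0.4 → max 1.5
A3 regrets: 2.0, 1.7, 0.5, 1.6, 0.4 → max 2.0
A4 regrets: 1.9, 0.3, 0.0, 0.2, 2.4 → max 2.4
A5 regrets: 0.5, 1.6, 0.4, 0.3, 0.7 → max 1.6
Smallest max regret = 1.1 → A1.

A1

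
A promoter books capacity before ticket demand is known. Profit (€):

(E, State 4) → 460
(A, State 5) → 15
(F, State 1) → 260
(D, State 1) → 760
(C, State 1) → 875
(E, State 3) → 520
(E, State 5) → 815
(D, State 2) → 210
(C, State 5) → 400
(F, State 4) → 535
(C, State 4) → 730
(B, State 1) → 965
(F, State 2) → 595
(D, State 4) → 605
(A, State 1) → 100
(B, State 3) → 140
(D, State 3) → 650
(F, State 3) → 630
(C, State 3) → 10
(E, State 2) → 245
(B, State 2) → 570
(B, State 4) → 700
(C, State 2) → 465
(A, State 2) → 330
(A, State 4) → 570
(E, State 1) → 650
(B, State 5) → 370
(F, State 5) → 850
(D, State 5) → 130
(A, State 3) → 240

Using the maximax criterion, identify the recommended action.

B

Row maxima: A=570, B=965, C=875, D=760, E=815, F=850
Best best-case = 965 → B.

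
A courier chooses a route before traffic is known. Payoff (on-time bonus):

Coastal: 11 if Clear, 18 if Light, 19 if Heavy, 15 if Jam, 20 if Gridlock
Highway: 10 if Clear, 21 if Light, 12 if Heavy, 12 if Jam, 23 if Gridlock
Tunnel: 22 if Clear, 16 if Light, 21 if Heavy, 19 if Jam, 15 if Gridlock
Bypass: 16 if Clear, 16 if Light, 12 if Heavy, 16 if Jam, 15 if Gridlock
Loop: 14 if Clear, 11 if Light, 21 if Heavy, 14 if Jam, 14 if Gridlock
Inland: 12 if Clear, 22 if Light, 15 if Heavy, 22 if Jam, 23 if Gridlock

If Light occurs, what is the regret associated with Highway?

1

Best payoff under Light is 22.
Regret = 22 − 21 = 1.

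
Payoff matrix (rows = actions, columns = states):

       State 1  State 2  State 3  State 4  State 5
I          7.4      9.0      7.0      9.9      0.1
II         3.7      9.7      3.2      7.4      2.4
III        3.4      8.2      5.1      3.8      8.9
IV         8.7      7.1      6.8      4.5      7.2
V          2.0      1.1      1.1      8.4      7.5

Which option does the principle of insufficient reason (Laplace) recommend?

Row averages: I=6.68, II=5.28, III=5.88, IV=6.86, V=4.02
Highest average = 6.86 → IV.

IV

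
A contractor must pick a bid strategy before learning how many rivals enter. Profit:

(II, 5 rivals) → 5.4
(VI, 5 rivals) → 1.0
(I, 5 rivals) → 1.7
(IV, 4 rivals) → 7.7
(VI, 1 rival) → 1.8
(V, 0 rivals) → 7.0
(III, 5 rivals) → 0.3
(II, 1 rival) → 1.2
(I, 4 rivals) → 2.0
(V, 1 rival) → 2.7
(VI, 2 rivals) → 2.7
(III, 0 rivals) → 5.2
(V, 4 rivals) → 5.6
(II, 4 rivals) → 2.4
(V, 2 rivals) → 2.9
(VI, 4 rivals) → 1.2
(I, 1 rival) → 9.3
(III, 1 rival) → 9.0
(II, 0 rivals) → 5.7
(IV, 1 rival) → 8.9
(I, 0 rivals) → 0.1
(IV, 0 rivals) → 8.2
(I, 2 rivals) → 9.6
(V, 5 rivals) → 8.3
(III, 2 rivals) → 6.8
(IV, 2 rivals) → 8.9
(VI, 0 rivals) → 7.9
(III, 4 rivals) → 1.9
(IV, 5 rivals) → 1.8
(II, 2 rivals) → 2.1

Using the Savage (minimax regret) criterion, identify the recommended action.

IV

Column bests: 0 rivals=8.2, 1 rival=9.3, 2 rivals=9.6, 4 rivals=7.7, 5 rivals=8.3.
I regrets: 8.1, 0.0, 0.0, 5.7, 6.6 → max 8.1
II regrets: 2.5, 8.1, 7.5, 5.3, 2.9 → max 8.1
III regrets: 3.0, 0.3, 2.8, 5.8, 8.0 → max 8.0
IV regrets: 0.0, 0.4, 0.7, 0.0, 6.5 → max 6.5
V regrets: 1.2, 6.6, 6.7, 2.1, 0.0 → max 6.7
VI regrets: 0.3, 7.5, 6.9, 6.5, 7.3 → max 7.5
Smallest max regret = 6.5 → IV.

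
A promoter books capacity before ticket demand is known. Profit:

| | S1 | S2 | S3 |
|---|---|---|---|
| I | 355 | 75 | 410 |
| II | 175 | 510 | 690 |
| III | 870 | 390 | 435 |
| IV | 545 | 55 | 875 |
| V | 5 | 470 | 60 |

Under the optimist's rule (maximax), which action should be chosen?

Row maxima: I=410, II=690, III=870, IV=875, V=470
Best best-case = 875 → IV.

IV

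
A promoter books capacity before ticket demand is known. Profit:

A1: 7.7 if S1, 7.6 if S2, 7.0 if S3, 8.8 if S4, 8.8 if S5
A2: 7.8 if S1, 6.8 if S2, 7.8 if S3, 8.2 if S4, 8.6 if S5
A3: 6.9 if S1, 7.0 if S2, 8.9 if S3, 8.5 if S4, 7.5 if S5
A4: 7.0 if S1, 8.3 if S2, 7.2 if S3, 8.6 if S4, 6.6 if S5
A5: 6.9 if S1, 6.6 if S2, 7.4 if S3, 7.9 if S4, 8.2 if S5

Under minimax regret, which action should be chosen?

A3

Column bests: S1=7.8, S2=8.3, S3=8.9, S4=8.8, S5=8.8.
A1 regrets: 0.1, 0.7, 1.9, 0.0, 0.0 → max 1.9
A2 regrets: 0.0, 1.5, 1.1, 0.6, 0.2 → max 1.5
A3 regrets: 0.9, 1.3, 0.0, 0.3, 1.3 → max 1.3
A4 regrets: 0.8, 0.0, 1.7, 0.2, 2.2 → max 2.2
A5 regrets: 0.9, 1.7, 1.5, 0.9, 0.6 → max 1.7
Smallest max regret = 1.3 → A3.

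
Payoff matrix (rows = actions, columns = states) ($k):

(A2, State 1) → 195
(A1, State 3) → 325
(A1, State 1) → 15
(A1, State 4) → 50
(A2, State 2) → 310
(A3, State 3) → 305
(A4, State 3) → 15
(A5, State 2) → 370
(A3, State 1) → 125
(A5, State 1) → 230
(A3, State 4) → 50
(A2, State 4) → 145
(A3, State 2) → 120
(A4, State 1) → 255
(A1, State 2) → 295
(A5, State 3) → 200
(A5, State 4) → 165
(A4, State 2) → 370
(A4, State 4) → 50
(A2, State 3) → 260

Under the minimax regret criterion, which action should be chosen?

Column bests: State 1=255, State 2=370, State 3=325, State 4=165.
A1 regrets: 240, 75, 0, 115 → max 240
A2 regrets: 60, 60, 65, 20 → max 65
A3 regrets: 130, 250, 20, 115 → max 250
A4 regrets: 0, 0, 310, 115 → max 310
A5 regrets: 25, 0, 125, 0 → max 125
Smallest max regret = 65 → A2.

A2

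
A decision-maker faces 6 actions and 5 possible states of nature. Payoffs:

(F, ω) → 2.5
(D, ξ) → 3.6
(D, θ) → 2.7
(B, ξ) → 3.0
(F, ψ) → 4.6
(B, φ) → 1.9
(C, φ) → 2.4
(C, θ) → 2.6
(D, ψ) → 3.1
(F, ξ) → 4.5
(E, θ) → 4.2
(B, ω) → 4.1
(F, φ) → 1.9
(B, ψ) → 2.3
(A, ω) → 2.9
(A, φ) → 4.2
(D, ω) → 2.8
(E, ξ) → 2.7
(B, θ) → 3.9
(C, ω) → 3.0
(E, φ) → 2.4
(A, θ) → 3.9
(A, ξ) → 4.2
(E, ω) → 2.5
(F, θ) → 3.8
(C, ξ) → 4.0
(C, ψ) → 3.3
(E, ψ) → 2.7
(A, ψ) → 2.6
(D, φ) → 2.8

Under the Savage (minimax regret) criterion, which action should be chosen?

Column bests: θ=4.2, φ=4.2, ψ=4.6, ω=4.1, ξ=4.5.
A regrets: 0.3, 0.0, 2.0, 1.2, 0.3 → max 2.0
B regrets: 0.3, 2.3, 2.3, 0.0, 1.5 → max 2.3
C regrets: 1.6, 1.8, 1.3, 1.1, 0.5 → max 1.8
D regrets: 1.5, 1.4, 1.5, 1.3, 0.9 → max 1.5
E regrets: 0.0, 1.8, 1.9, 1.6, 1.8 → max 1.9
F regrets: 0.4, 2.3, 0.0, 1.6, 0.0 → max 2.3
Smallest max regret = 1.5 → D.

D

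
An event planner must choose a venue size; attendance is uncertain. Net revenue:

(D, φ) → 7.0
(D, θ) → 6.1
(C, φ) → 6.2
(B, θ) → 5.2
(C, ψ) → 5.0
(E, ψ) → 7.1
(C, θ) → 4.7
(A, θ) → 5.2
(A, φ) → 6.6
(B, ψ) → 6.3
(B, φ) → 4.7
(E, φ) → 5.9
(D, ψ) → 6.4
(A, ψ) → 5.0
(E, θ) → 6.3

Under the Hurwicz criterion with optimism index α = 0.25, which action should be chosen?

D

A: 0.25·6.6 + 0.75·5.0 = 5.4
B: 0.25·6.3 + 0.75·4.7 = 5.1
C: 0.25·6.2 + 0.75·4.7 = 5.075
D: 0.25·7.0 + 0.75·6.1 = 6.325
E: 0.25·7.1 + 0.75·5.9 = 6.2
Highest Hurwicz score = 6.325 → D.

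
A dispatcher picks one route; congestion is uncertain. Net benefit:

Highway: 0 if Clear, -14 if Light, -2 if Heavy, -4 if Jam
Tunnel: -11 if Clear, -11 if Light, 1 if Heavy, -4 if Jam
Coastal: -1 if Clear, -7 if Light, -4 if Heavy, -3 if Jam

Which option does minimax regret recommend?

Column bests: Clear=0, Light=-7, Heavy=1, Jam=-3.
Highway regrets: 0, 7, 3, 1 → max 7
Tunnel regrets: 11, 4, 0, 1 → max 11
Coastal regrets: 1, 0, 5, 0 → max 5
Smallest max regret = 5 → Coastal.

Coastal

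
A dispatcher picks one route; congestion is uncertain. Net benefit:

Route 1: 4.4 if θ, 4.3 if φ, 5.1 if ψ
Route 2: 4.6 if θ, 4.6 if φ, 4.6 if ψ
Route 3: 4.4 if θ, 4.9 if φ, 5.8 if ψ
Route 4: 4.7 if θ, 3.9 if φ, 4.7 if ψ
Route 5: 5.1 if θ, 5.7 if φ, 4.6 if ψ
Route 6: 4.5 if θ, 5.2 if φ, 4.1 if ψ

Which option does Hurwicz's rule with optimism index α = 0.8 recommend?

Route 1: 0.8·5.1 + 0.2·4.3 = 4.94
Route 2: 0.8·4.6 + 0.2·4.6 = 4.6
Route 3: 0.8·5.8 + 0.2·4.4 = 5.52
Route 4: 0.8·4.7 + 0.2·3.9 = 4.54
Route 5: 0.8·5.7 + 0.2·4.6 = 5.48
Route 6: 0.8·5.2 + 0.2·4.1 = 4.98
Highest Hurwicz score = 5.52 → Route 3.

Route 3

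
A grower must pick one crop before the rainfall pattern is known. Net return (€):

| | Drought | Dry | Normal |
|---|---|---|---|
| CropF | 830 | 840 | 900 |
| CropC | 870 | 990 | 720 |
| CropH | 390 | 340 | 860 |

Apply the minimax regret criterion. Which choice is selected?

Column bests: Drought=870, Dry=990, Normal=900.
CropF regrets: 40, 150, 0 → max 150
CropC regrets: 0, 0, 180 → max 180
CropH regrets: 480, 650, 40 → max 650
Smallest max regret = 150 → CropF.

CropF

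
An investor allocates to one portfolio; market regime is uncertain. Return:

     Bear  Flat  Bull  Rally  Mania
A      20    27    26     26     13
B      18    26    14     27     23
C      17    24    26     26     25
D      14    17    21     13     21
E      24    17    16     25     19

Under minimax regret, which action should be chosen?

C

Column bests: Bear=24, Flat=27, Bull=26, Rally=27, Mania=25.
A regrets: 4, 0, 0, 1, 12 → max 12
B regrets: 6, 1, 12, 0, 2 → max 12
C regrets: 7, 3, 0, 1, 0 → max 7
D regrets: 10, 10, 5, 14, 4 → max 14
E regrets: 0, 10, 10, 2, 6 → max 10
Smallest max regret = 7 → C.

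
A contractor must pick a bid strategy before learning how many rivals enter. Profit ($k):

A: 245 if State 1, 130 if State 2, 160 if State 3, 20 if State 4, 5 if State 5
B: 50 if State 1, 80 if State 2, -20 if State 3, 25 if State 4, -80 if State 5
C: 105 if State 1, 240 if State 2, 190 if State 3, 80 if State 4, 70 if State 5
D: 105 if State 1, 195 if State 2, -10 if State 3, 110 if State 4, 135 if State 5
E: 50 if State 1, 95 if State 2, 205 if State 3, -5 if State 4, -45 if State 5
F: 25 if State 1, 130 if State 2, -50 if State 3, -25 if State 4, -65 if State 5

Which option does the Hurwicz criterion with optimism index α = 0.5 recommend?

A: 0.5·245 + 0.5·5 = 125
B: 0.5·80 + 0.5·(-80) = 0
C: 0.5·240 + 0.5·70 = 155
D: 0.5·195 + 0.5·(-10) = 92.5
E: 0.5·205 + 0.5·(-45) = 80
F: 0.5·130 + 0.5·(-65) = 32.5
Highest Hurwicz score = 155 → C.

C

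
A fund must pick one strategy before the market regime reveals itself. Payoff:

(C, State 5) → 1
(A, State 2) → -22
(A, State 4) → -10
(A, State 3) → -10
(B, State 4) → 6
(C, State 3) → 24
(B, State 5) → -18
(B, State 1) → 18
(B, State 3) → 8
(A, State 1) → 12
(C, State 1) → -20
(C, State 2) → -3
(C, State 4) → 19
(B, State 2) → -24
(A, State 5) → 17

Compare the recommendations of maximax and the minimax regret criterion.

maximax → C; minimax regret → A (disagree)

Row maxima: A=17, B=18, C=24
Best best-case = 24 → C.
Column bests: State 1=18, State 2=-3, State 3=24, State 4=19, State 5=17.
A regrets: 6, 19, 34, 29, 0 → max 34
B regrets: 0, 21, 16, 13, 35 → max 35
C regrets: 38, 0, 0, 0, 16 → max 38
Smallest max regret = 34 → A.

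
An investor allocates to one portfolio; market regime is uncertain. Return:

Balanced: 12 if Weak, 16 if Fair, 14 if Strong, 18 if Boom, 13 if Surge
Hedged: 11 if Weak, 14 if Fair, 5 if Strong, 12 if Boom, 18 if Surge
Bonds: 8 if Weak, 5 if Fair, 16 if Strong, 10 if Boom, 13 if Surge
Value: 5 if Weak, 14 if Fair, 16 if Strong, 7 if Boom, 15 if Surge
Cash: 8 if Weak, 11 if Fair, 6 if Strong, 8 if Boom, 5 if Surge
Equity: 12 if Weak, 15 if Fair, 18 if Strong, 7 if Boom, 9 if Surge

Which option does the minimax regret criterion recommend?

Column bests: Weak=12, Fair=16, Strong=18, Boom=18, Surge=18.
Balanced regrets: 0, 0, 4, 0, 5 → max 5
Hedged regrets: 1, 2, 13, 6, 0 → max 13
Bonds regrets: 4, 11, 2, 8, 5 → max 11
Value regrets: 7, 2, 2, 11, 3 → max 11
Cash regrets: 4, 5, 12, 10, 13 → max 13
Equity regrets: 0, 1, 0, 11, 9 → max 11
Smallest max regret = 5 → Balanced.

Balanced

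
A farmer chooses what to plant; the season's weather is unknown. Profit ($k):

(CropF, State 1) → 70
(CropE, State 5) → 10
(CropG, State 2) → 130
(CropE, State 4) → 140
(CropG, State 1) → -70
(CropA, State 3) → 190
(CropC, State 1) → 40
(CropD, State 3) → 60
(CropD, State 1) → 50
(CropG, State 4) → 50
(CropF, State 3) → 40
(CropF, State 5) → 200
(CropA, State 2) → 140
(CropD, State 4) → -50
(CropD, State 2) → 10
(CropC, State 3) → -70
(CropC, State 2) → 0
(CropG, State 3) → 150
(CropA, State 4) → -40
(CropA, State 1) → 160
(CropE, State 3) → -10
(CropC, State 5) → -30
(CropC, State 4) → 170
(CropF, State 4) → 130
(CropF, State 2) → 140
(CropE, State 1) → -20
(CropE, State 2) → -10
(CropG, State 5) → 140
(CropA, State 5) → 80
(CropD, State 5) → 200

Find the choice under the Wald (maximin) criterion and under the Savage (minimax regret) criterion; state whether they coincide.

maximin → CropF; minimax regret → CropF (agree)

Row minima: CropF=40, CropD=-50, CropE=-20, CropG=-70, CropA=-40, CropC=-70
Best worst-case = 40 → CropF.
Column bests: State 1=160, State 2=140, State 3=190, State 4=170, State 5=200.
CropF regrets: 90, 0, 150, 40, 0 → max 150
CropD regrets: 110, 130, 130, 220, 0 → max 220
CropE regrets: 180, 150, 200, 30, 190 → max 200
CropG regrets: 230, 10, 40, 120, 60 → max 230
CropA regrets: 0, 0, 0, 210, 120 → max 210
CropC regrets: 120, 140, 260, 0, 230 → max 260
Smallest max regret = 150 → CropF.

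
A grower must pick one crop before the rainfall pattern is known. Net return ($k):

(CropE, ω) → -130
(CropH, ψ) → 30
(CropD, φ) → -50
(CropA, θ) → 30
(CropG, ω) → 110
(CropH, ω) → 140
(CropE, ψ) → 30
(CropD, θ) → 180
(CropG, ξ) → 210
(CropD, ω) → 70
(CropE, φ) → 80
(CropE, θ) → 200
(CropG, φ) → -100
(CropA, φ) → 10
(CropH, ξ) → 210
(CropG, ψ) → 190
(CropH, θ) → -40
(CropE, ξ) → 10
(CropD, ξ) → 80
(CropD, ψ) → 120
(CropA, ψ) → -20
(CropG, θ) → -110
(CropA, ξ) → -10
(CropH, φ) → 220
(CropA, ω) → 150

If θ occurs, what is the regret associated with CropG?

310

Best payoff under θ is 200.
Regret = 200 − (-110) = 310.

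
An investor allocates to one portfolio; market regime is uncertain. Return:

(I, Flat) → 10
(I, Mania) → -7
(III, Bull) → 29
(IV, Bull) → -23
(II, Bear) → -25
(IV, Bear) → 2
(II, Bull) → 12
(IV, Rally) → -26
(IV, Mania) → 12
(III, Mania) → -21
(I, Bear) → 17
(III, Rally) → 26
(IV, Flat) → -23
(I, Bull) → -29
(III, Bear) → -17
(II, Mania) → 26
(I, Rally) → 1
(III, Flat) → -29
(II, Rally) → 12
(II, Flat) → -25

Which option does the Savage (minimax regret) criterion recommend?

II

Column bests: Bear=17, Flat=10, Bull=29, Rally=26, Mania=26.
I regrets: 0, 0, 58, 25, 33 → max 58
II regrets: 42, 35, 17, 14, 0 → max 42
III regrets: 34, 39, 0, 0, 47 → max 47
IV regrets: 15, 33, 52, 52, 14 → max 52
Smallest max regret = 42 → II.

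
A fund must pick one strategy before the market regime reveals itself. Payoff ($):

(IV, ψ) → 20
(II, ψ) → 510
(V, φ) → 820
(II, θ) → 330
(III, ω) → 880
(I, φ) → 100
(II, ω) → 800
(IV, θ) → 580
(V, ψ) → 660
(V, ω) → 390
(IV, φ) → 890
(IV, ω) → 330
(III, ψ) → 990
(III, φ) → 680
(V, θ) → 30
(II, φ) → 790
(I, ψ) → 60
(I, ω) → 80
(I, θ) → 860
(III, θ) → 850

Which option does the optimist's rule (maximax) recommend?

III

Row maxima: I=860, II=800, III=990, IV=890, V=820
Best best-case = 990 → III.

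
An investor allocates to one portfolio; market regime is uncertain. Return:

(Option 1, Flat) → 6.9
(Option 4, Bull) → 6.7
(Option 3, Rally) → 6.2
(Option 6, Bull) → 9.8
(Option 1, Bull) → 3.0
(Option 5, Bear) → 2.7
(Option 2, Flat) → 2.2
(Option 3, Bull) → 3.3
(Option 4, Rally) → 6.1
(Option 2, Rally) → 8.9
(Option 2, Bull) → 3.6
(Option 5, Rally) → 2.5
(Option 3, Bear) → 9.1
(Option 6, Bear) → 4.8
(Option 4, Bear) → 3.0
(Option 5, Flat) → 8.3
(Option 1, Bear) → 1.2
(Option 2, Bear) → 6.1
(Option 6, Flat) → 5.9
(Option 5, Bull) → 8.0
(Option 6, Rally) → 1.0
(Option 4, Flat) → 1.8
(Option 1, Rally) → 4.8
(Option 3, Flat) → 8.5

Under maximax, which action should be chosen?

Row maxima: Option 1=6.9, Option 2=8.9, Option 3=9.1, Option 4=6.7, Option 5=8.3, Option 6=9.8
Best best-case = 9.8 → Option 6.

Option 6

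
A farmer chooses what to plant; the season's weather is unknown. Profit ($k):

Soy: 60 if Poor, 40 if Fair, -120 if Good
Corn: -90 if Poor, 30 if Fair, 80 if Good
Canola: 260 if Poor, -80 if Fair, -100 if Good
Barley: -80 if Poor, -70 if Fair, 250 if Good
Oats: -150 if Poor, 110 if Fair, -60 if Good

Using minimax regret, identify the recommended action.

Column bests: Poor=260, Fair=110, Good=250.
Soy regrets: 200, 70, 370 → max 370
Corn regrets: 350, 80, 170 → max 350
Canola regrets: 0, 190, 350 → max 350
Barley regrets: 340, 180, 0 → max 340
Oats regrets: 410, 0, 310 → max 410
Smallest max regret = 340 → Barley.

Barley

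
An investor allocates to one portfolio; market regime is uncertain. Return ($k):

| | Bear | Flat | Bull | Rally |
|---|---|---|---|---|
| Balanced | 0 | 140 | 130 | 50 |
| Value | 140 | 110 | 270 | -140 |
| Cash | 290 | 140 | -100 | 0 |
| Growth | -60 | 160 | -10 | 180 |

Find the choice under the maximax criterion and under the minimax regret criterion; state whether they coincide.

maximax → Cash; minimax regret → Balanced (disagree)

Row maxima: Balanced=140, Value=270, Cash=290, Growth=180
Best best-case = 290 → Cash.
Column bests: Bear=290, Flat=160, Bull=270, Rally=180.
Balanced regrets: 290, 20, 140, 130 → max 290
Value regrets: 150, 50, 0, 320 → max 320
Cash regrets: 0, 20, 370, 180 → max 370
Growth regrets: 350, 0, 280, 0 → max 350
Smallest max regret = 290 → Balanced.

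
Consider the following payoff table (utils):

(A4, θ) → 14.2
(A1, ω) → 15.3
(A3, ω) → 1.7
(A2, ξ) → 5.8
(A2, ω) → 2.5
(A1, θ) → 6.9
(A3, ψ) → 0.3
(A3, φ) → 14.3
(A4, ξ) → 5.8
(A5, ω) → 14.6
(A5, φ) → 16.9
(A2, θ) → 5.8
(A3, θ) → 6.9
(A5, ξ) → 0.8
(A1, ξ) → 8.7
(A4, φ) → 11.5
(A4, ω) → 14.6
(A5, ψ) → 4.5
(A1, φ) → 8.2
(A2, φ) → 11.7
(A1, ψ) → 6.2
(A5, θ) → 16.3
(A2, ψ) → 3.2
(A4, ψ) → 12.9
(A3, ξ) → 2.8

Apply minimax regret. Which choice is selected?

Column bests: θ=16.3, φ=16.9, ψ=12.9, ω=15.3, ξ=8.7.
A1 regrets: 9.4, 8.7, 6.7, 0.0, 0.0 → max 9.4
A2 regrets: 10.5, 5.2, 9.7, 12.8, 2.9 → max 12.8
A3 regrets: 9.4, 2.6, 12.6, 13.6, 5.9 → max 13.6
A4 regrets: 2.1, 5.4, 0.0, 0.7, 2.9 → max 5.4
A5 regrets: 0.0, 0.0, 8.4, 0.7, 7.9 → max 8.4
Smallest max regret = 5.4 → A4.

A4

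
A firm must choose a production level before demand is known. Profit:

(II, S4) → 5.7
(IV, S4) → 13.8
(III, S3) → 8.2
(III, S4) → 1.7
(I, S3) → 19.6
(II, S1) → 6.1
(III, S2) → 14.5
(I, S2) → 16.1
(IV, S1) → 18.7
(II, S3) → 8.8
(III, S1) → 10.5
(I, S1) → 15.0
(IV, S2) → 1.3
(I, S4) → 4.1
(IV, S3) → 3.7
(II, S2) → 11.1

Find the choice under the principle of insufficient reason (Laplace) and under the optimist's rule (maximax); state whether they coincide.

laplace → I; maximax → I (agree)

Row averages: I=13.7, II=7.925, III=8.725, IV=9.375
Highest average = 13.7 → I.
Row maxima: I=19.6, II=11.1, III=14.5, IV=18.7
Best best-case = 19.6 → I.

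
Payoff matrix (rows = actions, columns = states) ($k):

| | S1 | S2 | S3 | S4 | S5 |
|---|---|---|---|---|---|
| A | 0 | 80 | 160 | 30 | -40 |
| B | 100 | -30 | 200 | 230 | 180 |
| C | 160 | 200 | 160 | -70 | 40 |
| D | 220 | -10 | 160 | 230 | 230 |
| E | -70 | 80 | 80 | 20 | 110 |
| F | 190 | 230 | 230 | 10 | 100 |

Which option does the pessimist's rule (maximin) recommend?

F

Row minima: A=-40, B=-30, C=-70, D=-10, E=-70, F=10
Best worst-case = 10 → F.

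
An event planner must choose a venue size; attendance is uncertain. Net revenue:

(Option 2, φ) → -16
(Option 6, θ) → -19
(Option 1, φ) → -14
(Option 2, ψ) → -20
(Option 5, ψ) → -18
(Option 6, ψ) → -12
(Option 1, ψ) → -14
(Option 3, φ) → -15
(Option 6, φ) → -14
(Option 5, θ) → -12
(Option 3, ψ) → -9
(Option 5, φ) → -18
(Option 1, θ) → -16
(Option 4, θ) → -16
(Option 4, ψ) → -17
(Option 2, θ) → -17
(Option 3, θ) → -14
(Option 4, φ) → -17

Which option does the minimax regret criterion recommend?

Option 3

Column bests: θ=-12, φ=-14, ψ=-9.
Option 1 regrets: 4, 0, 5 → max 5
Option 2 regrets: 5, 2, 11 → max 11
Option 3 regrets: 2, 1, 0 → max 2
Option 4 regrets: 4, 3, 8 → max 8
Option 5 regrets: 0, 4, 9 → max 9
Option 6 regrets: 7, 0, 3 → max 7
Smallest max regret = 2 → Option 3.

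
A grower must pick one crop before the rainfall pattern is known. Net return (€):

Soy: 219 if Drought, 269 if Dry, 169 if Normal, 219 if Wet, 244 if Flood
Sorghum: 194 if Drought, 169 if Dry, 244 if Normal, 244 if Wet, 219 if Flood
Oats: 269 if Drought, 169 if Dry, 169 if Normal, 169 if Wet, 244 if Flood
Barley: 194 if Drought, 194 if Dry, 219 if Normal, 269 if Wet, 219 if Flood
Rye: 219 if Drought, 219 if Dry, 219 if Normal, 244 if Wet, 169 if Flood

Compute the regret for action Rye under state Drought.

Best payoff under Drought is 269.
Regret = 269 − 219 = 50.

50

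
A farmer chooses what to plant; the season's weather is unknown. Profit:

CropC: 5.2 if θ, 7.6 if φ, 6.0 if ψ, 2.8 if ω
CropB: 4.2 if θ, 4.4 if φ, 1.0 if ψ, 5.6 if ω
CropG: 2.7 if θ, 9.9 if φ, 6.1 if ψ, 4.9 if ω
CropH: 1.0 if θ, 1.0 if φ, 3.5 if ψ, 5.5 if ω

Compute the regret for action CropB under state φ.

5.5

Best payoff under φ is 9.9.
Regret = 9.9 − 4.4 = 5.5.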